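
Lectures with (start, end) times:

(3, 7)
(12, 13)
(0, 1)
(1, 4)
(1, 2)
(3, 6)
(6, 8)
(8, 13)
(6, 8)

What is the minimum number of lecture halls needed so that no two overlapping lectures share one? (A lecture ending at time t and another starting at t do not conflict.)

Count concurrent intervals with a sweep; the peak is the room count.
Events (time:±→running): 0:+→1 1:-→0 1:+→1 1:+→2 2:-→1 3:+→2 3:+→3 … peak 3.

3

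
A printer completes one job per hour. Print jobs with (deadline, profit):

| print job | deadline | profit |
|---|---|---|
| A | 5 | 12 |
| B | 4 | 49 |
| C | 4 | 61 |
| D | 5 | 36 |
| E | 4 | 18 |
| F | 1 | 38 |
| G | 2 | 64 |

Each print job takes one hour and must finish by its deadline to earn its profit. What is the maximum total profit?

248

Sort by profit descending; place each in the latest free slot ≤ its deadline.
By profit: G(d2,64), C(d4,61), B(d4,49), F(d1,38), D(d5,36), E(d4,18), A(d5,12)
G→slot 2; C→slot 4; B→slot 3; F→slot 1; D→slot 5; E skipped; A skipped.
Profit = 38 + 64 + 49 + 61 + 36 = 248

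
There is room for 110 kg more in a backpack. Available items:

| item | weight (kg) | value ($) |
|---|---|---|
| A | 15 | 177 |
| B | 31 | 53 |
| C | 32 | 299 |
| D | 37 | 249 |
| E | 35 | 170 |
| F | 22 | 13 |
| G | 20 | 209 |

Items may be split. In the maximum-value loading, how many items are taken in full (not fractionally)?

Order: A (177/15=11.80) > G (209/20=10.45) > C (299/32=9.34) > D (249/37=6.73) > E (170/35=4.86) > B (53/31=1.71) > F (13/22=0.59)
Fill: take A (15 @ 177) → take G (20 @ 209) → take C (32 @ 299) → take D (37 @ 249) → take 6/35 of E → 29.14; 110/110 used.
4 item(s) taken whole; one partial (take 6/35 of E).

4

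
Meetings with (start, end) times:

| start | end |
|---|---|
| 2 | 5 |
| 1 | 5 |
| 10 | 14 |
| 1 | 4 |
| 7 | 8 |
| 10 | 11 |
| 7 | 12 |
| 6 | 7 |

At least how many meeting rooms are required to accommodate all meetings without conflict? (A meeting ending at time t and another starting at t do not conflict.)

3

The answer is the maximum number of intervals overlapping at any instant.
starts: [1, 1, 2, 6, 7, 7, 10, 10]
ends:   [4, 5, 5, 7, 8, 11, 12, 14]
s1→1 s1→2 s2→3  — peak 3.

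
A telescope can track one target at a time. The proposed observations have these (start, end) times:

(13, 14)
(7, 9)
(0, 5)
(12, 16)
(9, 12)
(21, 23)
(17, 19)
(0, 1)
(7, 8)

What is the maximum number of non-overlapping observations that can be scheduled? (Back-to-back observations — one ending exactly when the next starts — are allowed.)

6

Sort by end time and greedily take each interval whose start is ≥ the last chosen end.
Sorted by end: (0,1)  (0,5)  (7,8)  (7,9)  (9,12)  (13,14)  (12,16)  (17,19)  (21,23)
take (0,1); take (7,8); take (9,12); take (13,14); skip (12,16); take (17,19); take (21,23).
Selected 6 observations.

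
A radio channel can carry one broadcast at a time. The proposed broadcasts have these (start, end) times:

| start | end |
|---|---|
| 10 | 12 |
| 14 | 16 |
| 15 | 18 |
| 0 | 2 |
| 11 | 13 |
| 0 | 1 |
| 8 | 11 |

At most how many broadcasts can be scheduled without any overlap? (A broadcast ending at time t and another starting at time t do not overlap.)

4

Sort by end time and greedily take each interval whose start is ≥ the last chosen end.
Sorted by end: (0,1)  (0,2)  (8,11)  (10,12)  (11,13)  (14,16)  (15,18)
take (0,1); skip (0,2); take (8,11); take (11,13); take (14,16).
Selected 4 broadcasts.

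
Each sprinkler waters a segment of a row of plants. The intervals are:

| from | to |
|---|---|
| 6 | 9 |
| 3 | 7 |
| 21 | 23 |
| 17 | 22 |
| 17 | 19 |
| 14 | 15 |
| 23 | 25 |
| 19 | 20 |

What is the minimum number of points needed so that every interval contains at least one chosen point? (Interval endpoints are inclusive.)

Process intervals by earliest right end; each time one isn't hit yet, stab at its right endpoint.
By right end: [3,7]  [6,9]  [14,15]  [17,19]  [19,20]  [17,22]  [21,23]  [23,25]
[3,7] uncovered → point at 7; [14,15] uncovered → point at 15; [17,19] uncovered → point at 19; [21,23] uncovered → point at 23.
Points: 7, 15, 19, 23 (4 total).

4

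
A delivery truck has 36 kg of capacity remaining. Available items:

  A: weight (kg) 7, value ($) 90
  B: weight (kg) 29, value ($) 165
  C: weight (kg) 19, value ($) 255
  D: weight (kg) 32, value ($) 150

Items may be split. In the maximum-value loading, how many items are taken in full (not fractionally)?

2

Sort by value per unit weight and fill in that order.
Ratios (sorted): C 13.42, A 12.86, B 5.69, D 4.69
take C (19 @ 255); take A (7 @ 90); take 10/29 of B → 56.90. Capacity used 36/36.
2 item(s) taken whole; one partial (take 10/29 of B).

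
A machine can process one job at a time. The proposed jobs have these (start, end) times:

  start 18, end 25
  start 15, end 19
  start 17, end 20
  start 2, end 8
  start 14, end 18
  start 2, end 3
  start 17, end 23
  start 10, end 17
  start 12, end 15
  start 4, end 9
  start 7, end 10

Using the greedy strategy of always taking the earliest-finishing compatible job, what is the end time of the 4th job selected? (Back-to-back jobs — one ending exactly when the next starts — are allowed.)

19

Sort by end time and greedily take each interval whose start is ≥ the last chosen end.
Sorted by end: (2,3)  (2,8)  (4,9)  (7,10)  (12,15)  (10,17)  (14,18)  (15,19)  (17,20)  (17,23)  (18,25)
take (2,3); take (4,9); skip (7,10); take (12,15); skip (14,18); take (15,19); skip (17,23).
Selected: (2,3) (4,9) (12,15) (15,19)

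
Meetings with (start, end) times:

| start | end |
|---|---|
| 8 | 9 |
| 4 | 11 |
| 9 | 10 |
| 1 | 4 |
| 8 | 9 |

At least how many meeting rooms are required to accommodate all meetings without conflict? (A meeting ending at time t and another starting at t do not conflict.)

The answer is the maximum number of intervals overlapping at any instant.
starts: [1, 4, 8, 8, 9]
ends:   [4, 9, 9, 10, 11]
s1→1 e4→0 s4→1 s8→2 s8→3  — peak 3.

3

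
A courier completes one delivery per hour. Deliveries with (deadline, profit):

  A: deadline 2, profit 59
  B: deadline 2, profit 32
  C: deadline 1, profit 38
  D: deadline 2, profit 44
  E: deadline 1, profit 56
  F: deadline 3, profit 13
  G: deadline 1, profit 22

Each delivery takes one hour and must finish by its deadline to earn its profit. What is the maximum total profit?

128

Sort by profit descending; place each in the latest free slot ≤ its deadline.
By profit: A(d2,59), E(d1,56), D(d2,44), C(d1,38), B(d2,32), G(d1,22), F(d3,13)
A→slot 2; E→slot 1; D skipped; C skipped; B skipped; G skipped; F→slot 3.
Profit = 56 + 59 + 13 = 128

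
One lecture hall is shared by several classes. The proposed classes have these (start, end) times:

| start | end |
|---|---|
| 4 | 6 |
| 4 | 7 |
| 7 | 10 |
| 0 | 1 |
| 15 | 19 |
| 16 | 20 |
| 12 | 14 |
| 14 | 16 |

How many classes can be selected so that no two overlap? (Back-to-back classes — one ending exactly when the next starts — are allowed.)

Sorted by end: (0,1)  (4,6)  (4,7)  (7,10)  (12,14)  (14,16)  (15,19)  (16,20)
take (0,1); take (4,6); take (7,10); take (12,14); take (14,16); skip (15,19); take (16,20).
Selected 6 classes.

6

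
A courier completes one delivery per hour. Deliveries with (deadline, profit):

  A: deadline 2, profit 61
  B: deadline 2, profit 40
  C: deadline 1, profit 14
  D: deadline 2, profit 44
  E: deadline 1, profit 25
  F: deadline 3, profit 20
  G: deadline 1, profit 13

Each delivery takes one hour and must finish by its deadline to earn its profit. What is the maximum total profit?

125

Sort by profit descending; place each in the latest free slot ≤ its deadline.
Profit order: A=61 D=44 B=40 E=25 F=20 C=14 G=13
Assign: A→slot 2, D→slot 1, B skipped, E skipped, F→slot 3, C skipped, G skipped.
Slots: [1:D] [2:A] [3:F]
Profit = 44 + 61 + 20 = 125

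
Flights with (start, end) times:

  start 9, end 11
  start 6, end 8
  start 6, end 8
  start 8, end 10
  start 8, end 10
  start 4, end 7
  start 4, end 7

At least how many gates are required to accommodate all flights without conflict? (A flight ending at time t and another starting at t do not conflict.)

Events (time:±→running): 4:+→1 4:+→2 6:+→3 6:+→4 … peak 4.

4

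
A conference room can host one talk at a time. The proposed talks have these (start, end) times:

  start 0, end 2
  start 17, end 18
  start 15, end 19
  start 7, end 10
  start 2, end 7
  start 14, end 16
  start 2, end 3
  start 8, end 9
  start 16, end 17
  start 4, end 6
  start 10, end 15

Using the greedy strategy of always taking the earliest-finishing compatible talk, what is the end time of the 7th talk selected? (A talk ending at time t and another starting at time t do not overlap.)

18

Sort by end time and greedily take each interval whose start is ≥ the last chosen end.
By end time: (0,2), (2,3), (4,6), (2,7), (8,9), (7,10), (10,15), (14,16), (16,17), (17,18), (15,19).
Pick (0,2); next start ≥ 2 → (2,3); next start ≥ 3 → (4,6); next start ≥ 6 → (8,9); next start ≥ 9 → (10,15); next start ≥ 15 → (16,17); next start ≥ 17 → (17,18).
Selected: (0,2) (2,3) (4,6) (8,9) (10,15) (16,17) (17,18)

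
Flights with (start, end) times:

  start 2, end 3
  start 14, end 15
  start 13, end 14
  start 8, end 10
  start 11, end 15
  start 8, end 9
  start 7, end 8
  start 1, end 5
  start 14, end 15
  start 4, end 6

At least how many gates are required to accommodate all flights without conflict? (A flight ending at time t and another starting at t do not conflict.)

The answer is the maximum number of intervals overlapping at any instant.
starts: [1, 2, 4, 7, 8, 8, 11, 13, 14, 14]
ends:   [3, 5, 6, 8, 9, 10, 14, 15, 15, 15]
s1→1 s2→2 e3→1 s4→2 e5→1 e6→0 s7→1 e8→0 s8→1 s8→2 e9→1 e10→0 s11→1 s13→2 e14→1 s14→2 s14→3  — peak 3.

3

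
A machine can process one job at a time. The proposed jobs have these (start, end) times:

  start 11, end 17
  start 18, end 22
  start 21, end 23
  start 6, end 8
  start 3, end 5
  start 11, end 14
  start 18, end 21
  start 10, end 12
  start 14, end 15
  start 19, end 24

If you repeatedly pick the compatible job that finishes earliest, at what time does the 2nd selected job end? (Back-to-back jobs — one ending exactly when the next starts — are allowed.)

Sort by end time and greedily take each interval whose start is ≥ the last chosen end.
By end time: (3,5), (6,8), (10,12), (11,14), (14,15), (11,17), (18,21), (18,22), (21,23), (19,24).
Pick (3,5); next start ≥ 5 → (6,8); next start ≥ 8 → (10,12); next start ≥ 12 → (14,15); next start ≥ 15 → (18,21); next start ≥ 21 → (21,23).
Selected: (3,5) (6,8) (10,12) (14,15) (18,21) (21,23)

8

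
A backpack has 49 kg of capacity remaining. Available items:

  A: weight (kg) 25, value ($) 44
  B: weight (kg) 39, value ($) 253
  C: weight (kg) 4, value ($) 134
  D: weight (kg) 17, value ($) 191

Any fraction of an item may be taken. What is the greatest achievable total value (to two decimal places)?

Greedy by value/weight ratio, highest first.
Ratios (sorted): C 33.50, D 11.24, B 6.49, A 1.76
take C (4 @ 134); take D (17 @ 191); take 28/39 of B → 181.64. Capacity used 49/49.
Total value = 506.64

506.64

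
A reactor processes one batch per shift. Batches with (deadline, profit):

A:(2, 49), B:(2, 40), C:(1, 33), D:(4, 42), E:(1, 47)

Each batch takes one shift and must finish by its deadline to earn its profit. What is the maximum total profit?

138

Take jobs in profit order; each goes to the latest open slot no later than its deadline.
Profit order: A=49 E=47 D=42 B=40 C=33
Assign: A→slot 2, E→slot 1, D→slot 4, B skipped, C skipped.
Slots: [1:E] [2:A] [4:D]
Profit = 47 + 49 + 42 = 138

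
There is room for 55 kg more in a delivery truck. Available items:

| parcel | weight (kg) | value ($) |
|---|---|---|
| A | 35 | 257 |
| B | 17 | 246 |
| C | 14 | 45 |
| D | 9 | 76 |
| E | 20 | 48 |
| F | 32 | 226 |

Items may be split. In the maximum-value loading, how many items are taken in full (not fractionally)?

Greedy by value/weight ratio, highest first.
Ratios (sorted): B 14.47, D 8.44, A 7.34, F 7.06, C 3.21, E 2.40
take B (17 @ 246); take D (9 @ 76); take 29/35 of A → 212.94. Capacity used 55/55.
2 item(s) taken whole; one partial (take 29/35 of A).

2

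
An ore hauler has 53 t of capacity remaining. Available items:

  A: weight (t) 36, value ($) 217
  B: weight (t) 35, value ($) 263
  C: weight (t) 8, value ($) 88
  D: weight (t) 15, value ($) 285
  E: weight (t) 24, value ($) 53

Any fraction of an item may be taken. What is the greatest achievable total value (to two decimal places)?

Order: D (285/15=19.00) > C (88/8=11.00) > B (263/35=7.51) > A (217/36=6.03) > E (53/24=2.21)
Fill: take D (15 @ 285) → take C (8 @ 88) → take 30/35 of B → 225.43; 53/53 used.
Total value = 598.43

598.43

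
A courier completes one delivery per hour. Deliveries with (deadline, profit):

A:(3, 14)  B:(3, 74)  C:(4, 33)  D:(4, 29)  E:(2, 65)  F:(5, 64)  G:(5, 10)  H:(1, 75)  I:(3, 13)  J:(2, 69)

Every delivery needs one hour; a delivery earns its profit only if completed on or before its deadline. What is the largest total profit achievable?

By profit: H(d1,75), B(d3,74), J(d2,69), E(d2,65), F(d5,64), C(d4,33), D(d4,29), A(d3,14), I(d3,13), G(d5,10)
H→slot 1; B→slot 3; J→slot 2; E skipped; F→slot 5; C→slot 4; D skipped; A skipped; I skipped; G skipped.
Profit = 75 + 69 + 74 + 33 + 64 = 315

315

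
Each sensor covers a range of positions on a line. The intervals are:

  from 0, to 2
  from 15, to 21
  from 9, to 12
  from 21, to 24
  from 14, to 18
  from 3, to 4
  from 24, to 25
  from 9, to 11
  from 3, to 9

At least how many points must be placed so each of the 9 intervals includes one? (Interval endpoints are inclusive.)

Sort by right endpoint; whenever an interval is uncovered, place a point at its right end.
By right end: [0,2]  [3,4]  [3,9]  [9,11]  [9,12]  [14,18]  [15,21]  [21,24]  [24,25]
[0,2] uncovered → point at 2; [3,4] uncovered → point at 4; [9,11] uncovered → point at 11; [14,18] uncovered → point at 18; [21,24] uncovered → point at 24.
Points: 2, 4, 11, 18, 24 (5 total).

5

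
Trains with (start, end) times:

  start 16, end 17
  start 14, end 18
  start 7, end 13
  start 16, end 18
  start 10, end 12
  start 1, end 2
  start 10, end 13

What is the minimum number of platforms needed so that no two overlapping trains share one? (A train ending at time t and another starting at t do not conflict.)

3

Count concurrent intervals with a sweep; the peak is the room count.
starts: [1, 7, 10, 10, 14, 16, 16]
ends:   [2, 12, 13, 13, 17, 18, 18]
s1→1 e2→0 s7→1 s10→2 s10→3  — peak 3.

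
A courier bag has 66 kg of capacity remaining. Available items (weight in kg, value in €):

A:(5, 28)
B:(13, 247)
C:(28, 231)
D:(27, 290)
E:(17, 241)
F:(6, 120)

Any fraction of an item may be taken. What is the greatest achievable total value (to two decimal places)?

922.75

Sort by value per unit weight and fill in that order.
Order: F (120/6=20.00) > B (247/13=19.00) > E (241/17=14.18) > D (290/27=10.74) > C (231/28=8.25) > A (28/5=5.60)
Fill: take F (6 @ 120) → take B (13 @ 247) → take E (17 @ 241) → take D (27 @ 290) → take 3/28 of C → 24.75; 66/66 used.
Total value = 922.75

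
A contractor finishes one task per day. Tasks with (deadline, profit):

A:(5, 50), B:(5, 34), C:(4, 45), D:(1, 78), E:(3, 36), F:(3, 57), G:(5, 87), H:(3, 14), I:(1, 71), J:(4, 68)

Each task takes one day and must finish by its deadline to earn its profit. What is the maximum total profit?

340

Sort by profit descending; place each in the latest free slot ≤ its deadline.
Profit order: G=87 D=78 I=71 J=68 F=57 A=50 C=45 E=36 B=34 H=14
Assign: G→slot 5, D→slot 1, I skipped, J→slot 4, F→slot 3, A→slot 2, C skipped, E skipped, B skipped, H skipped.
Slots: [1:D] [2:A] [3:F] [4:J] [5:G]
Profit = 78 + 50 + 57 + 68 + 87 = 340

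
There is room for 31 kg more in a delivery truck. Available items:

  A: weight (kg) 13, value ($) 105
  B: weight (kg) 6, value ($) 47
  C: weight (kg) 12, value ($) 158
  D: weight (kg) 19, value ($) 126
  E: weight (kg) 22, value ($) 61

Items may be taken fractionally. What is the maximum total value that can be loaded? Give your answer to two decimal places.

310.00

Order: C (158/12=13.17) > A (105/13=8.08) > B (47/6=7.83) > D (126/19=6.63) > E (61/22=2.77)
Fill: take C (12 @ 158) → take A (13 @ 105) → take B (6 @ 47); 31/31 used.
Total value = 310.00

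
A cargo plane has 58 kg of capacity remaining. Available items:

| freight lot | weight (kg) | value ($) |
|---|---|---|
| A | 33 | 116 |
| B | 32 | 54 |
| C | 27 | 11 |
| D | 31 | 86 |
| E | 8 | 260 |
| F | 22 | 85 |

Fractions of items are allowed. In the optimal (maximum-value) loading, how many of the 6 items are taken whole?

Sort by value per unit weight and fill in that order.
Order: E (260/8=32.50) > F (85/22=3.86) > A (116/33=3.52) > D (86/31=2.77) > B (54/32=1.69) > C (11/27=0.41)
Fill: take E (8 @ 260) → take F (22 @ 85) → take 28/33 of A → 98.42; 58/58 used.
2 item(s) taken whole; one partial (take 28/33 of A).

2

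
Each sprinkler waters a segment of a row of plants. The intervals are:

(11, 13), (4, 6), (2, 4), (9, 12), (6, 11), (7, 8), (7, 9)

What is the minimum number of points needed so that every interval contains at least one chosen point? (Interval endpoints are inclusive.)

3

By right end: [2,4]  [4,6]  [7,8]  [7,9]  [6,11]  [9,12]  [11,13]
[2,4] uncovered → point at 4; [7,8] uncovered → point at 8; [9,12] uncovered → point at 12.
Points: 4, 8, 12 (3 total).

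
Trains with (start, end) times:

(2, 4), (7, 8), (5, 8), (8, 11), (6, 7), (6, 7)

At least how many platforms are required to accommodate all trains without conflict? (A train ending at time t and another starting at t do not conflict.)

The answer is the maximum number of intervals overlapping at any instant.
Events (time:±→running): 2:+→1 4:-→0 5:+→1 6:+→2 6:+→3 … peak 3.

3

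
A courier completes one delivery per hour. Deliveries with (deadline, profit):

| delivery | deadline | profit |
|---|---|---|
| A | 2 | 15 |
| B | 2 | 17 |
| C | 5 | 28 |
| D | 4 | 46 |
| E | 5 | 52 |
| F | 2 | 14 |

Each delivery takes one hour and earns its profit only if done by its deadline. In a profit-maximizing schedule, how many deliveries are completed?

Profit order: E=52 D=46 C=28 B=17 A=15 F=14
Assign: E→slot 5, D→slot 4, C→slot 3, B→slot 2, A→slot 1, F skipped.
Slots: [1:A] [2:B] [3:C] [4:D] [5:E]
5 of 6 scheduled.

5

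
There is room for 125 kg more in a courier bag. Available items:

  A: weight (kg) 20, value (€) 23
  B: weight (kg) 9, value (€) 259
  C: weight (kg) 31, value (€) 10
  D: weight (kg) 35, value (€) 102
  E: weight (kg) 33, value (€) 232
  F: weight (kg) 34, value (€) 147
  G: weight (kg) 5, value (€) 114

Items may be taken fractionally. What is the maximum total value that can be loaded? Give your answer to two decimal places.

Greedy by value/weight ratio, highest first.
Order: B (259/9=28.78) > G (114/5=22.80) > E (232/33=7.03) > F (147/34=4.32) > D (102/35=2.91) > A (23/20=1.15) > C (10/31=0.32)
Fill: take B (9 @ 259) → take G (5 @ 114) → take E (33 @ 232) → take F (34 @ 147) → take D (35 @ 102) → take 9/20 of A → 10.35; 125/125 used.
Total value = 864.35

864.35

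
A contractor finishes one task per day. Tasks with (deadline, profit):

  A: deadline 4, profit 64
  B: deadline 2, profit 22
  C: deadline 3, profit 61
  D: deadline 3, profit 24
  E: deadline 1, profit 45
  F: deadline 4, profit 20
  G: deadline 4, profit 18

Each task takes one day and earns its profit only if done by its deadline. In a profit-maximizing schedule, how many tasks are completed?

Sort by profit descending; place each in the latest free slot ≤ its deadline.
Profit order: A=64 C=61 E=45 D=24 B=22 F=20 G=18
Assign: A→slot 4, C→slot 3, E→slot 1, D→slot 2, B skipped, F skipped, G skipped.
Slots: [1:E] [2:D] [3:C] [4:A]
4 of 7 scheduled.

4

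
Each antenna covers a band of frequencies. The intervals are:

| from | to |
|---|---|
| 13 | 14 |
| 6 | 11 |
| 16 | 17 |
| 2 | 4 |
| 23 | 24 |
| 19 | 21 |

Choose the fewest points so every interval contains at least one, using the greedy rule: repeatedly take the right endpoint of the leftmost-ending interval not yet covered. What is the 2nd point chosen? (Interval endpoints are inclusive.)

Process intervals by earliest right end; each time one isn't hit yet, stab at its right endpoint.
By right end: [2,4]  [6,11]  [13,14]  [16,17]  [19,21]  [23,24]
[2,4] uncovered → point at 4; [6,11] uncovered → point at 11; [13,14] uncovered → point at 14; [16,17] uncovered → point at 17; [19,21] uncovered → point at 21; [23,24] uncovered → point at 24.
Points: 4, 11, 14, 17, 21, 24 (6 total).

11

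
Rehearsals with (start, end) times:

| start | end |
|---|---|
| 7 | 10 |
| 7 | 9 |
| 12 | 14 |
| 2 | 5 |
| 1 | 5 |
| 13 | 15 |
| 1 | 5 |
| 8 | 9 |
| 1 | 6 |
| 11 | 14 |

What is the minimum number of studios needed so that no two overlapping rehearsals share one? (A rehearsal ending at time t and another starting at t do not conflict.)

Count concurrent intervals with a sweep; the peak is the room count.
Events (time:±→running): 1:+→1 1:+→2 1:+→3 2:+→4 … peak 4.

4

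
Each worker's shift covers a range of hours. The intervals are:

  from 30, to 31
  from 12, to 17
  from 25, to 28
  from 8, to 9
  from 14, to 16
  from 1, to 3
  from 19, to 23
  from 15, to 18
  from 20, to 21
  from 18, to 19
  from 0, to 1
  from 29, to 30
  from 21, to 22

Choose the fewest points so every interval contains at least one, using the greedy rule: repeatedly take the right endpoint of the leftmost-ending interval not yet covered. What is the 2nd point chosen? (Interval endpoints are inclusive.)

9

Sort by right endpoint; whenever an interval is uncovered, place a point at its right end.
By right end: [0,1]  [1,3]  [8,9]  [14,16]  [12,17]  [15,18]  [18,19]  [20,21]  [21,22]  [19,23]  [25,28]  [29,30]  [30,31]
[0,1] uncovered → point at 1; [8,9] uncovered → point at 9; [14,16] uncovered → point at 16; [18,19] uncovered → point at 19; [20,21] uncovered → point at 21; [25,28] uncovered → point at 28; [29,30] uncovered → point at 30.
Points: 1, 9, 16, 19, 21, 28, 30 (7 total).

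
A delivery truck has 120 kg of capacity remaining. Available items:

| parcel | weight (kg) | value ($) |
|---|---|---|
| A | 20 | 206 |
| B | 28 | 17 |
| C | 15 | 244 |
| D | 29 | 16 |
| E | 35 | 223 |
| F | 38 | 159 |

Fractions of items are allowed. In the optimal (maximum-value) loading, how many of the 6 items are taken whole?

Order: C (244/15=16.27) > A (206/20=10.30) > E (223/35=6.37) > F (159/38=4.18) > B (17/28=0.61) > D (16/29=0.55)
Fill: take C (15 @ 244) → take A (20 @ 206) → take E (35 @ 223) → take F (38 @ 159) → take 12/28 of B → 7.29; 120/120 used.
4 item(s) taken whole; one partial (take 12/28 of B).

4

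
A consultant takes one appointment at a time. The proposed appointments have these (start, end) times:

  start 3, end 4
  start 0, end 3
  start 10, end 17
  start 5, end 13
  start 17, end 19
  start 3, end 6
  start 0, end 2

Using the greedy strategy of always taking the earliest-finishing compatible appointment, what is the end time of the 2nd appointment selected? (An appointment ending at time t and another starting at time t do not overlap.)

4

Greedy by earliest finish: after sorting by end time, pick each interval compatible with the last pick.
By end time: (0,2), (0,3), (3,4), (3,6), (5,13), (10,17), (17,19).
Pick (0,2); next start ≥ 2 → (3,4); next start ≥ 4 → (5,13); next start ≥ 13 → (17,19).
Selected: (0,2) (3,4) (5,13) (17,19)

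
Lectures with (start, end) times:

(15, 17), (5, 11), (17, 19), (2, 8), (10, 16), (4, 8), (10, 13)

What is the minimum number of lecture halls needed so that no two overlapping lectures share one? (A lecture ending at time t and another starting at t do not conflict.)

Count concurrent intervals with a sweep; the peak is the room count.
Events (time:±→running): 2:+→1 4:+→2 5:+→3 … peak 3.

3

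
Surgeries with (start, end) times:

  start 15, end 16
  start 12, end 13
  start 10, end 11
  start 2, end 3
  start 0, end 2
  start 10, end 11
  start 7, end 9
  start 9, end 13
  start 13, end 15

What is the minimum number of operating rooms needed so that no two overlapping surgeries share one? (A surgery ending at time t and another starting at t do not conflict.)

Count concurrent intervals with a sweep; the peak is the room count.
starts: [0, 2, 7, 9, 10, 10, 12, 13, 15]
ends:   [2, 3, 9, 11, 11, 13, 13, 15, 16]
s0→1 e2→0 s2→1 e3→0 s7→1 e9→0 s9→1 s10→2 s10→3  — peak 3.

3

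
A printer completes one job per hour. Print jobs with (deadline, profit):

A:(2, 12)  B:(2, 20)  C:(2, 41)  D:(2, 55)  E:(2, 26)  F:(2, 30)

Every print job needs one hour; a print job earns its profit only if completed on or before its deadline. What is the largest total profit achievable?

Sort by profit descending; place each in the latest free slot ≤ its deadline.
Profit order: D=55 C=41 F=30 E=26 B=20 A=12
Assign: D→slot 2, C→slot 1, F skipped, E skipped, B skipped, A skipped.
Slots: [1:C] [2:D]
Profit = 41 + 55 = 96

96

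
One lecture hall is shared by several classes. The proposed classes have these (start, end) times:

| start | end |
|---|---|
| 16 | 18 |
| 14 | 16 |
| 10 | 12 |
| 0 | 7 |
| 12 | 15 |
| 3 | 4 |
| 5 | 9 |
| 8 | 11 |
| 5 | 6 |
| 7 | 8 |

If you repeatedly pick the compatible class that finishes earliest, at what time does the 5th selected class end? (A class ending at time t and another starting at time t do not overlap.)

15

Sort by end time and greedily take each interval whose start is ≥ the last chosen end.
By end time: (3,4), (5,6), (0,7), (7,8), (5,9), (8,11), (10,12), (12,15), (14,16), (16,18).
Pick (3,4); next start ≥ 4 → (5,6); next start ≥ 6 → (7,8); next start ≥ 8 → (8,11); next start ≥ 11 → (12,15); next start ≥ 15 → (16,18).
Selected: (3,4) (5,6) (7,8) (8,11) (12,15) (16,18)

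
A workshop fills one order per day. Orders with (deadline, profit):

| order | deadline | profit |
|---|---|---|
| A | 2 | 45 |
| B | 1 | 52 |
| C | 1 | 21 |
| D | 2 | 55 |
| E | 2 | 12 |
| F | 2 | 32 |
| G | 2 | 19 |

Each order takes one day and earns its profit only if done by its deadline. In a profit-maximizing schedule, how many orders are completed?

2

Take jobs in profit order; each goes to the latest open slot no later than its deadline.
Profit order: D=55 B=52 A=45 F=32 C=21 G=19 E=12
Assign: D→slot 2, B→slot 1, A skipped, F skipped, C skipped, G skipped, E skipped.
Slots: [1:B] [2:D]
2 of 7 scheduled.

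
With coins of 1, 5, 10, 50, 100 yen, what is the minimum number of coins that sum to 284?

Use the largest denomination that fits, subtract, and repeat.
284 − 2×100→84 − 1×50→34 − 3×10→4 − 4×1→0
Total coins = 2 + 1 + 3 + 4 = 10

10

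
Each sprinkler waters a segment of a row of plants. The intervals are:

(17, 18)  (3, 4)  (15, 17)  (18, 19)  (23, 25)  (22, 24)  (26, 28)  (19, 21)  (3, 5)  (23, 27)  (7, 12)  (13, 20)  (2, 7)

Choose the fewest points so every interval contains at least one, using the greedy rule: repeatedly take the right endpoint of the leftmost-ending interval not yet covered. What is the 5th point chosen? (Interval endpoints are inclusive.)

24

Process intervals by earliest right end; each time one isn't hit yet, stab at its right endpoint.
By right end: [3,4]  [3,5]  [2,7]  [7,12]  [15,17]  [17,18]  [18,19]  [13,20]  [19,21]  [22,24]  [23,25]  [23,27]  [26,28]
[3,4] uncovered → point at 4; [7,12] uncovered → point at 12; [15,17] uncovered → point at 17; [18,19] uncovered → point at 19; [22,24] uncovered → point at 24; [26,28] uncovered → point at 28.
Points: 4, 12, 17, 19, 24, 28 (6 total).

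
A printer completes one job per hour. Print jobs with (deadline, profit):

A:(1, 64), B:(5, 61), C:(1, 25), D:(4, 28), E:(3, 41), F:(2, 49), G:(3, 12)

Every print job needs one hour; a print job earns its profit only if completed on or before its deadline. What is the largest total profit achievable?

Take jobs in profit order; each goes to the latest open slot no later than its deadline.
By profit: A(d1,64), B(d5,61), F(d2,49), E(d3,41), D(d4,28), C(d1,25), G(d3,12)
A→slot 1; B→slot 5; F→slot 2; E→slot 3; D→slot 4; C skipped; G skipped.
Profit = 64 + 49 + 41 + 28 + 61 = 243

243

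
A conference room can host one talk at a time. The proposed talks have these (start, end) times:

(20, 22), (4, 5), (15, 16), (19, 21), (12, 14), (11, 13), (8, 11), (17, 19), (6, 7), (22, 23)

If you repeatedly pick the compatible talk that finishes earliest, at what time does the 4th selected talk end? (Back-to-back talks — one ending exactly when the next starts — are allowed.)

Sort by end time and greedily take each interval whose start is ≥ the last chosen end.
By end time: (4,5), (6,7), (8,11), (11,13), (12,14), (15,16), (17,19), (19,21), (20,22), (22,23).
Pick (4,5); next start ≥ 5 → (6,7); next start ≥ 7 → (8,11); next start ≥ 11 → (11,13); next start ≥ 13 → (15,16); next start ≥ 16 → (17,19); next start ≥ 19 → (19,21); next start ≥ 21 → (22,23).
Selected: (4,5) (6,7) (8,11) (11,13) (15,16) (17,19) (19,21) (22,23)

13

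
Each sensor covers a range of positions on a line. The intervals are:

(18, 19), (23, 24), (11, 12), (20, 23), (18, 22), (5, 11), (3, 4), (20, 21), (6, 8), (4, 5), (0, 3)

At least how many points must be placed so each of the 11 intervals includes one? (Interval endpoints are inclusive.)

7

Process intervals by earliest right end; each time one isn't hit yet, stab at its right endpoint.
Sorted: [0,3] [3,4] [4,5] [6,8] [5,11] [11,12] [18,19] [20,21] [18,22] [20,23] [23,24]
{[0,3],[3,4]} hit by 3; {[4,5]} hit by 5; {[6,8],[5,11]} hit by 8; {[11,12]} hit by 12; {[18,19]} hit by 19; {[20,21],[18,22],[20,23]} hit by 21; {[23,24]} hit by 24.
Points: 3, 5, 8, 12, 19, 21, 24 (7 total).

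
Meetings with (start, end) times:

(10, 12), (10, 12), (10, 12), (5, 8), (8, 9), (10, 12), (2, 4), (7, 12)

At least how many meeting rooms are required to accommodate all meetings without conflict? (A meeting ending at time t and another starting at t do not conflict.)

The answer is the maximum number of intervals overlapping at any instant.
Events (time:±→running): 2:+→1 4:-→0 5:+→1 7:+→2 8:-→1 8:+→2 9:-→1 10:+→2 10:+→3 10:+→4 10:+→5 … peak 5.

5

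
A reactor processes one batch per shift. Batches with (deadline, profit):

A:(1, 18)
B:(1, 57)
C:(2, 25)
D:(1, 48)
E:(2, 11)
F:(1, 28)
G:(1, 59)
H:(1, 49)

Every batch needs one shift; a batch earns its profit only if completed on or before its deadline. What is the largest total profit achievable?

Profit order: G=59 B=57 H=49 D=48 F=28 C=25 A=18 E=11
Assign: G→slot 1, B skipped, H skipped, D skipped, F skipped, C→slot 2, A skipped, E skipped.
Slots: [1:G] [2:C]
Profit = 59 + 25 = 84

84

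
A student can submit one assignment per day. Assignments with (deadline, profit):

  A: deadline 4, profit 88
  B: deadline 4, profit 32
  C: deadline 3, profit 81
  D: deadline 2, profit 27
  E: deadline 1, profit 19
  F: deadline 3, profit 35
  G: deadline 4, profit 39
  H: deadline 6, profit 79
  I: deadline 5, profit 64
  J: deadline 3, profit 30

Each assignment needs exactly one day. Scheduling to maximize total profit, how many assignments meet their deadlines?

6

By profit: A(d4,88), C(d3,81), H(d6,79), I(d5,64), G(d4,39), F(d3,35), B(d4,32), J(d3,30), D(d2,27), E(d1,19)
A→slot 4; C→slot 3; H→slot 6; I→slot 5; G→slot 2; F→slot 1; B skipped; J skipped; D skipped; E skipped.
6 of 10 scheduled.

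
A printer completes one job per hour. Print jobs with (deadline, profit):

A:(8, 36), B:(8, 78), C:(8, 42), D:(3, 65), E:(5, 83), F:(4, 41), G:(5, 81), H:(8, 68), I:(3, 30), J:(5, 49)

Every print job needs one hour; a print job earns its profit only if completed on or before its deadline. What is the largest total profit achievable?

Profit order: E=83 G=81 B=78 H=68 D=65 J=49 C=42 F=41 A=36 I=30
Assign: E→slot 5, G→slot 4, B→slot 8, H→slot 7, D→slot 3, J→slot 2, C→slot 6, F→slot 1, A skipped, I skipped.
Slots: [1:F] [2:J] [3:D] [4:G] [5:E] [6:C] [7:H] [8:B]
Profit = 41 + 49 + 65 + 81 + 83 + 42 + 68 + 78 = 507

507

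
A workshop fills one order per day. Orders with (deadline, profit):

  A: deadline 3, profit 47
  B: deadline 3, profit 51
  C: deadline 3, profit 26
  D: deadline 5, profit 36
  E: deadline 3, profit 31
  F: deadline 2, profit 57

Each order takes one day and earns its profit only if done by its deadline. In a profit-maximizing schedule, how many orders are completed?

4

Sort by profit descending; place each in the latest free slot ≤ its deadline.
By profit: F(d2,57), B(d3,51), A(d3,47), D(d5,36), E(d3,31), C(d3,26)
F→slot 2; B→slot 3; A→slot 1; D→slot 5; E skipped; C skipped.
4 of 6 scheduled.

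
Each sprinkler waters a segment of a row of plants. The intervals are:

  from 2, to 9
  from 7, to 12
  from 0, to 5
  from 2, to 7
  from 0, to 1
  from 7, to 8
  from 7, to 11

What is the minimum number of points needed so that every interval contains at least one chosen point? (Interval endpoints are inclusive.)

2

Process intervals by earliest right end; each time one isn't hit yet, stab at its right endpoint.
Sorted: [0,1] [0,5] [2,7] [7,8] [2,9] [7,11] [7,12]
{[0,1],[0,5]} hit by 1; {[2,7],[7,8],[2,9],[7,11],[7,12]} hit by 7.
Points: 1, 7 (2 total).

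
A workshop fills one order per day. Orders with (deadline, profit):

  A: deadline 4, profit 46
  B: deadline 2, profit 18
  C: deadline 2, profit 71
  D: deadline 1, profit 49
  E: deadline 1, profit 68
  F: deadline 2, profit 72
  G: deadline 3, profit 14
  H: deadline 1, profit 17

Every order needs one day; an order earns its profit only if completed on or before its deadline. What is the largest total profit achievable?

By profit: F(d2,72), C(d2,71), E(d1,68), D(d1,49), A(d4,46), B(d2,18), H(d1,17), G(d3,14)
F→slot 2; C→slot 1; E skipped; D skipped; A→slot 4; B skipped; H skipped; G→slot 3.
Profit = 71 + 72 + 14 + 46 = 203

203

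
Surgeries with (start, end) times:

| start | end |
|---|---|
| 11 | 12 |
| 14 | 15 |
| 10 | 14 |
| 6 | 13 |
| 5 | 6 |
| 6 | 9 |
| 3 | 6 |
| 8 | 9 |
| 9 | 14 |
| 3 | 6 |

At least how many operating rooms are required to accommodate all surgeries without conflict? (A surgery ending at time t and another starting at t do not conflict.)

4

The answer is the maximum number of intervals overlapping at any instant.
starts: [3, 3, 5, 6, 6, 8, 9, 10, 11, 14]
ends:   [6, 6, 6, 9, 9, 12, 13, 14, 14, 15]
s3→1 s3→2 s5→3 e6→2 e6→1 e6→0 s6→1 s6→2 s8→3 e9→2 e9→1 s9→2 s10→3 s11→4  — peak 4.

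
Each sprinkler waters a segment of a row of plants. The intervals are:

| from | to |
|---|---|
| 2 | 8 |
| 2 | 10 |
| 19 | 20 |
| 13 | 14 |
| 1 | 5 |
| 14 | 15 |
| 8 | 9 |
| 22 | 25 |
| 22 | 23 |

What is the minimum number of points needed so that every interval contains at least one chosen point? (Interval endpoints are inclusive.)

5

By right end: [1,5]  [2,8]  [8,9]  [2,10]  [13,14]  [14,15]  [19,20]  [22,23]  [22,25]
[1,5] uncovered → point at 5; [8,9] uncovered → point at 9; [13,14] uncovered → point at 14; [19,20] uncovered → point at 20; [22,23] uncovered → point at 23.
Points: 5, 9, 14, 20, 23 (5 total).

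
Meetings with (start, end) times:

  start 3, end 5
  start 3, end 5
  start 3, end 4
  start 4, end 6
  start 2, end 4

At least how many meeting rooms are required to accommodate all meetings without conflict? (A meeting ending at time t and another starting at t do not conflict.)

4

Events (time:±→running): 2:+→1 3:+→2 3:+→3 3:+→4 … peak 4.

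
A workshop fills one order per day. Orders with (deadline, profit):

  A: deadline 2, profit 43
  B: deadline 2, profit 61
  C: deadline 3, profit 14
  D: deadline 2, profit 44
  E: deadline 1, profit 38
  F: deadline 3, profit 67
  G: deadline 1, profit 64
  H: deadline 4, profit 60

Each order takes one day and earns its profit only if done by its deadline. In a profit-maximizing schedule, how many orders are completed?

4

Take jobs in profit order; each goes to the latest open slot no later than its deadline.
By profit: F(d3,67), G(d1,64), B(d2,61), H(d4,60), D(d2,44), A(d2,43), E(d1,38), C(d3,14)
F→slot 3; G→slot 1; B→slot 2; H→slot 4; D skipped; A skipped; E skipped; C skipped.
4 of 8 scheduled.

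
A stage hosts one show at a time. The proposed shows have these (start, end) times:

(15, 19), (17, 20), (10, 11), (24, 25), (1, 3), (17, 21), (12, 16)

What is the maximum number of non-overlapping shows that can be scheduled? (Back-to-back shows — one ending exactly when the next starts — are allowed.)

5

Sorted by end: (1,3)  (10,11)  (12,16)  (15,19)  (17,20)  (17,21)  (24,25)
take (1,3); take (10,11); take (12,16); take (17,20); take (24,25).
Selected 5 shows.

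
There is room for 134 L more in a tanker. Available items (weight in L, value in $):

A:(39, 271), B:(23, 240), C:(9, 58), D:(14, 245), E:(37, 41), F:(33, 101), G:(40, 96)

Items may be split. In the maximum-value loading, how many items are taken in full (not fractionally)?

Order: D (245/14=17.50) > B (240/23=10.43) > A (271/39=6.95) > C (58/9=6.44) > F (101/33=3.06) > G (96/40=2.40) > E (41/37=1.11)
Fill: take D (14 @ 245) → take B (23 @ 240) → take A (39 @ 271) → take C (9 @ 58) → take F (33 @ 101) → take 16/40 of G → 38.40; 134/134 used.
5 item(s) taken whole; one partial (take 16/40 of G).

5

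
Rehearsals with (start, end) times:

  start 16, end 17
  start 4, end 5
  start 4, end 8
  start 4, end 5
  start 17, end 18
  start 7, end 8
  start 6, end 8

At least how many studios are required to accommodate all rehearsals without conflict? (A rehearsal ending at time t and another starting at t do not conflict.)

3

The answer is the maximum number of intervals overlapping at any instant.
Events (time:±→running): 4:+→1 4:+→2 4:+→3 … peak 3.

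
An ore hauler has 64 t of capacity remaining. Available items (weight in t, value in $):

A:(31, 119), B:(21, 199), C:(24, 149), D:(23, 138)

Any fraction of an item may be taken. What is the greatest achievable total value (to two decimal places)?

462.00

Order: B (199/21=9.48) > C (149/24=6.21) > D (138/23=6.00) > A (119/31=3.84)
Fill: take B (21 @ 199) → take C (24 @ 149) → take 19/23 of D → 114.00; 64/64 used.
Total value = 462.00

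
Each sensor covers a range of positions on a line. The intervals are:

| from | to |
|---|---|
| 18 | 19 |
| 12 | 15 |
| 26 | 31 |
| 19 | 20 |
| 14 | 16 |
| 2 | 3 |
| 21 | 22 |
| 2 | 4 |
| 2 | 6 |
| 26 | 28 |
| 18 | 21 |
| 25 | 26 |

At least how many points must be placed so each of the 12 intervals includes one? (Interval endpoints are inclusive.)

Process intervals by earliest right end; each time one isn't hit yet, stab at its right endpoint.
Sorted: [2,3] [2,4] [2,6] [12,15] [14,16] [18,19] [19,20] [18,21] [21,22] [25,26] [26,28] [26,31]
{[2,3],[2,4],[2,6]} hit by 3; {[12,15],[14,16]} hit by 15; {[18,19],[19,20],[18,21]} hit by 19; {[21,22]} hit by 22; {[25,26],[26,28],[26,31]} hit by 26.
Points: 3, 15, 19, 22, 26 (5 total).

5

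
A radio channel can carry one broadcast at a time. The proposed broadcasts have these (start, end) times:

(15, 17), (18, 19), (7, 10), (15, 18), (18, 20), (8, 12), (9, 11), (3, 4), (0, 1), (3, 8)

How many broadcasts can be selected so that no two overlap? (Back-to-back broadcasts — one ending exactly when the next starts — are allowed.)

By end time: (0,1), (3,4), (3,8), (7,10), (9,11), (8,12), (15,17), (15,18), (18,19), (18,20).
Pick (0,1); next start ≥ 1 → (3,4); next start ≥ 4 → (7,10); next start ≥ 10 → (15,17); next start ≥ 17 → (18,19).
Selected 5 broadcasts.

5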